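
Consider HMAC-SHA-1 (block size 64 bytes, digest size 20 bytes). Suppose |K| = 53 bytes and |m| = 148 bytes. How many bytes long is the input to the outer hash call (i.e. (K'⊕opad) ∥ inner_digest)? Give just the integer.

84

Key is 53 ≤ 64 bytes, zero-padded: |K'| = 64.
Outer input = (K'⊕opad) ∥ H(inner) → 64 + 20 = 84 bytes.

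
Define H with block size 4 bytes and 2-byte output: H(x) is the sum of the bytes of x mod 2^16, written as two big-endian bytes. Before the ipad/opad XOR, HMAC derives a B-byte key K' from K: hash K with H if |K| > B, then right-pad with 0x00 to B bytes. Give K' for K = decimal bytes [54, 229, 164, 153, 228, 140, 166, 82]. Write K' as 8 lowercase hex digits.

|K| = 8 > B = 4, so first hash the key.
H(K): sum = 54+229+164+153+228+140+166+82 = 1216 → 04 c0.
Zero-pad H(K) = 04 c0 to 4 bytes: K' = 04 c0 00 00.

04c00000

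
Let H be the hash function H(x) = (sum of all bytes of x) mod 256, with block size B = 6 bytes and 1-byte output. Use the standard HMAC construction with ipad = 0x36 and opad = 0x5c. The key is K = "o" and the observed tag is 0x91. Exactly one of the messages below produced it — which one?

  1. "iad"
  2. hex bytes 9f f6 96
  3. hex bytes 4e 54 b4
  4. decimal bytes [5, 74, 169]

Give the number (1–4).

2

Key "o" = 6f is 1 byte ≤ B = 6; zero-pad to 6 bytes: K' = 6f 00 00 00 00 00.
K' ⊕ ipad = 59 36 36 36 36 36; K' ⊕ opad = 33 5c 5c 5c 5c 5c.
m1: inner = H(59 36 36 36 36 36 69 61 64) = 95; tag = H(33 5c 5c 5c 5c 5c 95) = 94
m2: inner = H(59 36 36 36 36 36 9f f6 96) = 92; tag = H(33 5c 5c 5c 5c 5c 92) = 91 ← matches
m3: inner = H(59 36 36 36 36 36 4e 54 b4) = bd; tag = H(33 5c 5c 5c 5c 5c bd) = bc
m4: inner = H(59 36 36 36 36 36 05 4a a9) = 5f; tag = H(33 5c 5c 5c 5c 5c 5f) = 5e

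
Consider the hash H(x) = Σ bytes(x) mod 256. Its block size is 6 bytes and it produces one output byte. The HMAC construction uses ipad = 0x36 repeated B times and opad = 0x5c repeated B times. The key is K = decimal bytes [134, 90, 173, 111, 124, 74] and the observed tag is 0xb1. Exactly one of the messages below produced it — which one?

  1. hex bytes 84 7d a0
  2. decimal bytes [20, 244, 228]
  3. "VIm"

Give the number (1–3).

Key decimal bytes [134, 90, 173, 111, 124, 74] = 86 5a ad 6f 7c 4a is exactly B = 6 bytes: K' = 86 5a ad 6f 7c 4a.
K' ⊕ ipad = b0 6c 9b 59 4a 7c; K' ⊕ opad = da 06 f1 33 20 16.
m1: inner = H(b0 6c 9b 59 4a 7c 84 7d a0) = 77; tag = H(da 06 f1 33 20 16 77) = b1 ← matches
m2: inner = H(b0 6c 9b 59 4a 7c 14 f4 e4) = c2; tag = H(da 06 f1 33 20 16 c2) = fc
m3: inner = H(b0 6c 9b 59 4a 7c 56 49 6d) = e2; tag = H(da 06 f1 33 20 16 e2) = 1c

1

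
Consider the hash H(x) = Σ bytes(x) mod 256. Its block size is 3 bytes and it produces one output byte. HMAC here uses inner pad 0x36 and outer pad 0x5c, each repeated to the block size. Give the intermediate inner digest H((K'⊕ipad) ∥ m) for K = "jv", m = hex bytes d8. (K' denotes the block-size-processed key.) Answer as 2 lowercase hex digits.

Key "jv" = 6a 76 is 2 bytes ≤ B = 3; zero-pad to 3 bytes: K' = 6a 76 00.
K' ⊕ ipad = 5c 40 36.
Inner input = 5c 40 36 ∥ d8.
Inner hash: sum = 92+64+54+216 = 426; mod 256 = 170 → aa.

aa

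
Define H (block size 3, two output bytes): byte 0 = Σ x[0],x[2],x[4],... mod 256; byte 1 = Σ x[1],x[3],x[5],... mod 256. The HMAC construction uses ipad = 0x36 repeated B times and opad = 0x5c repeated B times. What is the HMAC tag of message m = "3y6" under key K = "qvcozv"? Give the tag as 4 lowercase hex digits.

Key "qvcozv" = 71 76 63 6f 7a 76 is 6 bytes > B = 3, so hash it first: H(key) = 4e 5b, then zero-pad to 3 bytes: K' = 4e 5b 00.
K' ⊕ ipad = 78 6d 36.  K' ⊕ opad = 12 07 5c.
Inner input = (K'⊕ipad) ∥ m = 78 6d 36 ∥ 33 79 36.
Inner hash: even-index sum = 295 mod 256 = 39; odd-index sum = 214 mod 256 = 214 → 27 d6.
Outer input = (K'⊕opad) ∥ inner = 12 07 5c ∥ 27 d6.
Outer hash (tag): even-index sum = 324 mod 256 = 68; odd-index sum = 46 mod 256 = 46 → 44 2e.

442e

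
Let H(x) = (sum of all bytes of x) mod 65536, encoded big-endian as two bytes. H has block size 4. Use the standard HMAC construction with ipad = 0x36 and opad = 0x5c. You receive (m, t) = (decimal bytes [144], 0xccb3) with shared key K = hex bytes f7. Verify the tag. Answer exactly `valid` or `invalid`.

Key hex bytes f7 is 1 byte ≤ B = 4; zero-pad to 4 bytes: K' = f7 00 00 00.
K' ⊕ ipad = c1 36 36 36; K' ⊕ opad = ab 5c 5c 5c.
Inner hash: sum = 193+54+54+54+144 = 499 → 01 f3.
Outer hash (recomputed tag): sum = 171+92+92+92+1+243 = 691 → 02 b3.
Recomputed tag = 02b3; claimed = ccb3 → mismatch.

invalid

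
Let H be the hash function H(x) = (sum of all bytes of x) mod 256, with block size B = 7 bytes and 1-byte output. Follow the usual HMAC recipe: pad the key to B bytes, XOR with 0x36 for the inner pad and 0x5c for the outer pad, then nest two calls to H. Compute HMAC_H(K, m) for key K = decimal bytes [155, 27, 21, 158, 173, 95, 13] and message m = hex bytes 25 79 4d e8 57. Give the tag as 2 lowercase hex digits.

6c

Key decimal bytes [155, 27, 21, 158, 173, 95, 13] = 9b 1b 15 9e ad 5f 0d is exactly B = 7 bytes: K' = 9b 1b 15 9e ad 5f 0d.
K' ⊕ ipad = ad 2d 23 a8 9b 69 3b.  K' ⊕ opad = c7 47 49 c2 f1 03 51.
Inner input = (K'⊕ipad) ∥ m = ad 2d 23 a8 9b 69 3b ∥ 25 79 4d e8 57.
Inner hash: sum = 173+45+35+168+155+105+59+37+121+77+232+87 = 1294; mod 256 = 14 → 0e.
Outer input = (K'⊕opad) ∥ inner = c7 47 49 c2 f1 03 51 ∥ 0e.
Outer hash (tag): sum = 199+71+73+194+241+3+81+14 = 876; mod 256 = 108 → 6c.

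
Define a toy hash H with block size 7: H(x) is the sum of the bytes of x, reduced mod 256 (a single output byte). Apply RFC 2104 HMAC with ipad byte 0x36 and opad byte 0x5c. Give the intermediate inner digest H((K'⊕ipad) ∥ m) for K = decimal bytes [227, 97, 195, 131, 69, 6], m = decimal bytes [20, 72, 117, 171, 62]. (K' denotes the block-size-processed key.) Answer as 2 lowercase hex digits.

Key decimal bytes [227, 97, 195, 131, 69, 6] = e3 61 c3 83 45 06 is 6 bytes ≤ B = 7; zero-pad to 7 bytes: K' = e3 61 c3 83 45 06 00.
K' ⊕ ipad = d5 57 f5 b5 73 30 36.
Inner input = d5 57 f5 b5 73 30 36 ∥ 14 48 75 ab 3e.
Inner hash: sum = 213+87+245+181+115+48+54+20+72+117+171+62 = 1385; mod 256 = 105 → 69.

69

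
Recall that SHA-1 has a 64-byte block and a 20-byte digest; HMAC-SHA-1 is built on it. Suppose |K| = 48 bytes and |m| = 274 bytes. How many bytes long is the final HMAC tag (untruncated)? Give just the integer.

The tag is one SHA-1 digest: 20 bytes.

20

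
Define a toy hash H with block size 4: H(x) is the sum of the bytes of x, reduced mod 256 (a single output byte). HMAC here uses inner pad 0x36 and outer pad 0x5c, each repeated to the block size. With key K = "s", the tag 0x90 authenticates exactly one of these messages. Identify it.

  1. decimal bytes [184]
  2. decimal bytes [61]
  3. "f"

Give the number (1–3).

3

Key "s" = 73 is 1 byte ≤ B = 4; zero-pad to 4 bytes: K' = 73 00 00 00.
K' ⊕ ipad = 45 36 36 36; K' ⊕ opad = 2f 5c 5c 5c.
m1: inner = H(45 36 36 36 b8) = 9f; tag = H(2f 5c 5c 5c 9f) = e2
m2: inner = H(45 36 36 36 3d) = 24; tag = H(2f 5c 5c 5c 24) = 67
m3: inner = H(45 36 36 36 66) = 4d; tag = H(2f 5c 5c 5c 4d) = 90 ← matches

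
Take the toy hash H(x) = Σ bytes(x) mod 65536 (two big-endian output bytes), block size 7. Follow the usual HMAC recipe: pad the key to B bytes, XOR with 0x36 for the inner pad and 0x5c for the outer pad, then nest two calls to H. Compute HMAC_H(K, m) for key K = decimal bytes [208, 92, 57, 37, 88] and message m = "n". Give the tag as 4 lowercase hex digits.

02e2

Key decimal bytes [208, 92, 57, 37, 88] = d0 5c 39 25 58 is 5 bytes ≤ B = 7; zero-pad to 7 bytes: K' = d0 5c 39 25 58 00 00.
K' ⊕ ipad = e6 6a 0f 13 6e 36 36.  K' ⊕ opad = 8c 00 65 79 04 5c 5c.
Inner input = (K'⊕ipad) ∥ m = e6 6a 0f 13 6e 36 36 ∥ 6e.
Inner hash: sum = 230+106+15+19+110+54+54+110 = 698 → 02 ba.
Outer input = (K'⊕opad) ∥ inner = 8c 00 65 79 04 5c 5c ∥ 02 ba.
Outer hash (tag): sum = 140+0+101+121+4+92+92+2+186 = 738 → 02 e2.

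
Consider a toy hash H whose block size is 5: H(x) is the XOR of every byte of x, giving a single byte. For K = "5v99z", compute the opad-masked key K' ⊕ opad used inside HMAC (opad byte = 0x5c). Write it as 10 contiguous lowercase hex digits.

Key "5v99z" = 35 76 39 39 7a is exactly B = 5 bytes: K' = 35 76 39 39 7a.
XOR each byte with 0x5c: 35⊕5c=69, 76⊕5c=2a, 39⊕5c=65, 39⊕5c=65, 7a⊕5c=26.

692a656526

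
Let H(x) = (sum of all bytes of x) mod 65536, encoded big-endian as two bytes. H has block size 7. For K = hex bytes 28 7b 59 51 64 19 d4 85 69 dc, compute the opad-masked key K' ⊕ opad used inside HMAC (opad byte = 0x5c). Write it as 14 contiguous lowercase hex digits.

Key hex bytes 28 7b 59 51 64 19 d4 85 69 dc is 10 bytes > B = 7, so hash it first: H(key) = 04 68, then zero-pad to 7 bytes: K' = 04 68 00 00 00 00 00.
XOR each byte with 0x5c: 04⊕5c=58, 68⊕5c=34, 00⊕5c=5c, 00⊕5c=5c, 00⊕5c=5c, 00⊕5c=5c, 00⊕5c=5c.

58345c5c5c5c5c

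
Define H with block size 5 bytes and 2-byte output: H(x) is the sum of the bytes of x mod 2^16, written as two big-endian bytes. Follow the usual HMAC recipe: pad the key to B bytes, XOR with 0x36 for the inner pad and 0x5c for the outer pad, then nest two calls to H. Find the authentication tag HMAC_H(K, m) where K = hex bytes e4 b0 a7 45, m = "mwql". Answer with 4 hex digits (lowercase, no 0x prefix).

Key hex bytes e4 b0 a7 45 is 4 bytes ≤ B = 5; zero-pad to 5 bytes: K' = e4 b0 a7 45 00.
K' ⊕ ipad = d2 86 91 73 36.  K' ⊕ opad = b8 ec fb 19 5c.
Inner input = (K'⊕ipad) ∥ m = d2 86 91 73 36 ∥ 6d 77 71 6c.
Inner hash: sum = 210+134+145+115+54+109+119+113+108 = 1107 → 04 53.
Outer input = (K'⊕opad) ∥ inner = b8 ec fb 19 5c ∥ 04 53.
Outer hash (tag): sum = 184+236+251+25+92+4+83 = 875 → 03 6b.

036b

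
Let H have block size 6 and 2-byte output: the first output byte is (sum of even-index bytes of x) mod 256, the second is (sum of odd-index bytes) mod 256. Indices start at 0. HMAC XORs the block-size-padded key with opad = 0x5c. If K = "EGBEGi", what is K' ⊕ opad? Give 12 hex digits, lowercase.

Key "EGBEGi" = 45 47 42 45 47 69 is exactly B = 6 bytes: K' = 45 47 42 45 47 69.
XOR each byte with 0x5c: 45⊕5c=19, 47⊕5c=1b, 42⊕5c=1e, 45⊕5c=19, 47⊕5c=1b, 69⊕5c=35.

191b1e191b35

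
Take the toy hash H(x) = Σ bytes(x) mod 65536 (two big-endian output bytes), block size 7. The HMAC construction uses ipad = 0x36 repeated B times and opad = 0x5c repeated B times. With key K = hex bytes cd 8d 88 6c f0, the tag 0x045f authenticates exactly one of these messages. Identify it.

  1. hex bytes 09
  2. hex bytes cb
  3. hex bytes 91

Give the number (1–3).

Key hex bytes cd 8d 88 6c f0 is 5 bytes ≤ B = 7; zero-pad to 7 bytes: K' = cd 8d 88 6c f0 00 00.
K' ⊕ ipad = fb bb be 5a c6 36 36; K' ⊕ opad = 91 d1 d4 30 ac 5c 5c.
m1: inner = H(fb bb be 5a c6 36 36 09) = 04 09; tag = H(91 d1 d4 30 ac 5c 5c 04 09) = 03d7
m2: inner = H(fb bb be 5a c6 36 36 cb) = 04 cb; tag = H(91 d1 d4 30 ac 5c 5c 04 cb) = 0499
m3: inner = H(fb bb be 5a c6 36 36 91) = 04 91; tag = H(91 d1 d4 30 ac 5c 5c 04 91) = 045f ← matches

3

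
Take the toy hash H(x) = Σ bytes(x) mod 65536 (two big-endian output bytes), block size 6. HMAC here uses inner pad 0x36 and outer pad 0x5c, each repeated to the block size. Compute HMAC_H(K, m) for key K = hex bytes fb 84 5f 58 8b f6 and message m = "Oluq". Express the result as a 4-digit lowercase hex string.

0380

Key hex bytes fb 84 5f 58 8b f6 is exactly B = 6 bytes: K' = fb 84 5f 58 8b f6.
K' ⊕ ipad = cd b2 69 6e bd c0.  K' ⊕ opad = a7 d8 03 04 d7 aa.
Inner input = (K'⊕ipad) ∥ m = cd b2 69 6e bd c0 ∥ 4f 6c 75 71.
Inner hash: sum = 205+178+105+110+189+192+79+108+117+113 = 1396 → 05 74.
Outer input = (K'⊕opad) ∥ inner = a7 d8 03 04 d7 aa ∥ 05 74.
Outer hash (tag): sum = 167+216+3+4+215+170+5+116 = 896 → 03 80.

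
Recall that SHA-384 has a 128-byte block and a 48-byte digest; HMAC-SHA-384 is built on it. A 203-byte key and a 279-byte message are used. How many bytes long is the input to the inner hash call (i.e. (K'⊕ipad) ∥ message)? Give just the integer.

Key is 203 > 128 bytes, so it is hashed to 48 bytes then zero-padded to 128: |K'| = 128.
Inner input = (K'⊕ipad) ∥ m → 128 + 279 = 407 bytes.

407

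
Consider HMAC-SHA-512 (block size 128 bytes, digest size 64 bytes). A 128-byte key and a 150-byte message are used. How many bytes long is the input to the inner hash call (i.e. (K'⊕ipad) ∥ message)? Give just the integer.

278

Key is 128 ≤ 128 bytes, zero-padded: |K'| = 128.
Inner input = (K'⊕ipad) ∥ m → 128 + 150 = 278 bytes.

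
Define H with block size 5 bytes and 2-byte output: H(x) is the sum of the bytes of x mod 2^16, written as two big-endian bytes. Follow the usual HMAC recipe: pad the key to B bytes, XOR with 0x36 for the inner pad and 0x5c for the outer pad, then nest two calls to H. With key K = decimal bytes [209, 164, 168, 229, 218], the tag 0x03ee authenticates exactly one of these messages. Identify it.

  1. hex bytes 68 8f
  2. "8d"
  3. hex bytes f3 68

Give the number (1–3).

3

Key decimal bytes [209, 164, 168, 229, 218] = d1 a4 a8 e5 da is exactly B = 5 bytes: K' = d1 a4 a8 e5 da.
K' ⊕ ipad = e7 92 9e d3 ec; K' ⊕ opad = 8d f8 f4 b9 86.
m1: inner = H(e7 92 9e d3 ec 68 8f) = 04 cd; tag = H(8d f8 f4 b9 86 04 cd) = 0489
m2: inner = H(e7 92 9e d3 ec 38 64) = 04 72; tag = H(8d f8 f4 b9 86 04 72) = 042e
m3: inner = H(e7 92 9e d3 ec f3 68) = 05 31; tag = H(8d f8 f4 b9 86 05 31) = 03ee ← matches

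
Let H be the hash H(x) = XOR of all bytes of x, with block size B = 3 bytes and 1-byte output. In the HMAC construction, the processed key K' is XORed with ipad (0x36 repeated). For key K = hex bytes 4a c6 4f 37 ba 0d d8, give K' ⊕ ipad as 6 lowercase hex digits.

ad3636

Key hex bytes 4a c6 4f 37 ba 0d d8 is 7 bytes > B = 3, so hash it first: H(key) = 9b, then zero-pad to 3 bytes: K' = 9b 00 00.
XOR each byte with 0x36: 9b⊕36=ad, 00⊕36=36, 00⊕36=36.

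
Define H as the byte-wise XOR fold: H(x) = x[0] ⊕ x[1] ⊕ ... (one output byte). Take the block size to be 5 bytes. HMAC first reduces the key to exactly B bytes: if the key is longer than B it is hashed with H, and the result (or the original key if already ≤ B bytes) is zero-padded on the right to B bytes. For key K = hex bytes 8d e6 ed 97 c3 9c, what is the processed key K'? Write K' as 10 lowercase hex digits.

4e00000000

|K| = 6 > B = 5, so first hash the key.
H(K): XOR 8d⊕e6⊕ed⊕97⊕c3⊕9c = 4e.
Zero-pad H(K) = 4e to 5 bytes: K' = 4e 00 00 00 00.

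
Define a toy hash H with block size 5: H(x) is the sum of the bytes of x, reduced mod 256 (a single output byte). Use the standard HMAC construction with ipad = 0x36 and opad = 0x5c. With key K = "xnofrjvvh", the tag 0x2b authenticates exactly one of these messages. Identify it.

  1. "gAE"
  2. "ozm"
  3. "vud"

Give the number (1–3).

3

Key "xnofrjvvh" = 78 6e 6f 66 72 6a 76 76 68 is 9 bytes > B = 5, so hash it first: H(key) = eb, then zero-pad to 5 bytes: K' = eb 00 00 00 00.
K' ⊕ ipad = dd 36 36 36 36; K' ⊕ opad = b7 5c 5c 5c 5c.
m1: inner = H(dd 36 36 36 36 67 41 45) = a2; tag = H(b7 5c 5c 5c 5c a2) = c9
m2: inner = H(dd 36 36 36 36 6f 7a 6d) = 0b; tag = H(b7 5c 5c 5c 5c 0b) = 32
m3: inner = H(dd 36 36 36 36 76 75 64) = 04; tag = H(b7 5c 5c 5c 5c 04) = 2b ← matches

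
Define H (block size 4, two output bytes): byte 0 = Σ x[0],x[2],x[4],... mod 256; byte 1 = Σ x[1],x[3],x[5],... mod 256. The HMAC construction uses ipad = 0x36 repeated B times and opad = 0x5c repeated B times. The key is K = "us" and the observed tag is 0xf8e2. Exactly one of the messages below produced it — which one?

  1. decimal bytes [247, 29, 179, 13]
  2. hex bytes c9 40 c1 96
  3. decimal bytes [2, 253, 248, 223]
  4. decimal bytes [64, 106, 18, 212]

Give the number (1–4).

Key "us" = 75 73 is 2 bytes ≤ B = 4; zero-pad to 4 bytes: K' = 75 73 00 00.
K' ⊕ ipad = 43 45 36 36; K' ⊕ opad = 29 2f 5c 5c.
m1: inner = H(43 45 36 36 f7 1d b3 0d) = 23 a5; tag = H(29 2f 5c 5c 23 a5) = a830
m2: inner = H(43 45 36 36 c9 40 c1 96) = 03 51; tag = H(29 2f 5c 5c 03 51) = 88dc
m3: inner = H(43 45 36 36 02 fd f8 df) = 73 57; tag = H(29 2f 5c 5c 73 57) = f8e2 ← matches
m4: inner = H(43 45 36 36 40 6a 12 d4) = cb b9; tag = H(29 2f 5c 5c cb b9) = 5044

3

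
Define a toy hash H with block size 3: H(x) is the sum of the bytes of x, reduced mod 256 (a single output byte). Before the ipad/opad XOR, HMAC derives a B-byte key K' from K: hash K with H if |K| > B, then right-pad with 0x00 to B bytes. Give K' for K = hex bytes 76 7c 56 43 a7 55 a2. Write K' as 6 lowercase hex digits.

290000

|K| = 7 > B = 3, so first hash the key.
H(K): sum = 118+124+86+67+167+85+162 = 809; mod 256 = 41 → 29.
Zero-pad H(K) = 29 to 3 bytes: K' = 29 00 00.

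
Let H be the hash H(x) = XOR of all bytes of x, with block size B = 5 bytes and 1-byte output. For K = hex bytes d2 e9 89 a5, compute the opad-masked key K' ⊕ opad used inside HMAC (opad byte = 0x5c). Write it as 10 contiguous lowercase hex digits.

8eb5d5f95c

Key hex bytes d2 e9 89 a5 is 4 bytes ≤ B = 5; zero-pad to 5 bytes: K' = d2 e9 89 a5 00.
XOR each byte with 0x5c: d2⊕5c=8e, e9⊕5c=b5, 89⊕5c=d5, a5⊕5c=f9, 00⊕5c=5c.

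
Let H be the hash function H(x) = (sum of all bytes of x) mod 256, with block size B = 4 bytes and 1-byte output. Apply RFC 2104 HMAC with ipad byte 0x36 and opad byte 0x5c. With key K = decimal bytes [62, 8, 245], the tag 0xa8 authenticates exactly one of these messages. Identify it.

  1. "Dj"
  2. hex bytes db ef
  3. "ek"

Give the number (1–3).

1

Key decimal bytes [62, 8, 245] = 3e 08 f5 is 3 bytes ≤ B = 4; zero-pad to 4 bytes: K' = 3e 08 f5 00.
K' ⊕ ipad = 08 3e c3 36; K' ⊕ opad = 62 54 a9 5c.
m1: inner = H(08 3e c3 36 44 6a) = ed; tag = H(62 54 a9 5c ed) = a8 ← matches
m2: inner = H(08 3e c3 36 db ef) = 09; tag = H(62 54 a9 5c 09) = c4
m3: inner = H(08 3e c3 36 65 6b) = 0f; tag = H(62 54 a9 5c 0f) = ca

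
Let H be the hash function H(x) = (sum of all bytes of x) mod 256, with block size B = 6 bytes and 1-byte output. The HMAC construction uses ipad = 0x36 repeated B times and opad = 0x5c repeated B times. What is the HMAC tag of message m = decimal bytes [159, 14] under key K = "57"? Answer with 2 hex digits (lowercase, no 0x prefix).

cd

Key "57" = 35 37 is 2 bytes ≤ B = 6; zero-pad to 6 bytes: K' = 35 37 00 00 00 00.
K' ⊕ ipad = 03 01 36 36 36 36.  K' ⊕ opad = 69 6b 5c 5c 5c 5c.
Inner input = (K'⊕ipad) ∥ m = 03 01 36 36 36 36 ∥ 9f 0e.
Inner hash: sum = 3+1+54+54+54+54+159+14 = 393; mod 256 = 137 → 89.
Outer input = (K'⊕opad) ∥ inner = 69 6b 5c 5c 5c 5c ∥ 89.
Outer hash (tag): sum = 105+107+92+92+92+92+137 = 717; mod 256 = 205 → cd.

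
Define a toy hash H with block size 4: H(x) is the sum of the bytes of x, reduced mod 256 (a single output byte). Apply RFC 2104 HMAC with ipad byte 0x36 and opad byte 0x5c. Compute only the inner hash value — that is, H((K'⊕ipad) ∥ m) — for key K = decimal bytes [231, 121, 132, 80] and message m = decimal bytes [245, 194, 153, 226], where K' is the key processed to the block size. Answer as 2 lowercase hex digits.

Key decimal bytes [231, 121, 132, 80] = e7 79 84 50 is exactly B = 4 bytes: K' = e7 79 84 50.
K' ⊕ ipad = d1 4f b2 66.
Inner input = d1 4f b2 66 ∥ f5 c2 99 e2.
Inner hash: sum = 209+79+178+102+245+194+153+226 = 1386; mod 256 = 106 → 6a.

6a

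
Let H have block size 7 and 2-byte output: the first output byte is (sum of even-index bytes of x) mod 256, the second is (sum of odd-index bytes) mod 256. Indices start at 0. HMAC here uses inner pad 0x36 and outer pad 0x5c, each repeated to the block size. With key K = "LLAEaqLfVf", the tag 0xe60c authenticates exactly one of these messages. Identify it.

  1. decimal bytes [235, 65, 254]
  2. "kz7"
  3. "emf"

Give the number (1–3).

Key "LLAEaqLfVf" = 4c 4c 41 45 61 71 4c 66 56 66 is 10 bytes > B = 7, so hash it first: H(key) = 90 ce, then zero-pad to 7 bytes: K' = 90 ce 00 00 00 00 00.
K' ⊕ ipad = a6 f8 36 36 36 36 36; K' ⊕ opad = cc 92 5c 5c 5c 5c 5c.
m1: inner = H(a6 f8 36 36 36 36 36 eb 41 fe) = 89 4d; tag = H(cc 92 5c 5c 5c 5c 5c 89 4d) = 2dd3
m2: inner = H(a6 f8 36 36 36 36 36 6b 7a 37) = c2 06; tag = H(cc 92 5c 5c 5c 5c 5c c2 06) = e60c ← matches
m3: inner = H(a6 f8 36 36 36 36 36 65 6d 66) = b5 2f; tag = H(cc 92 5c 5c 5c 5c 5c b5 2f) = 0fff

2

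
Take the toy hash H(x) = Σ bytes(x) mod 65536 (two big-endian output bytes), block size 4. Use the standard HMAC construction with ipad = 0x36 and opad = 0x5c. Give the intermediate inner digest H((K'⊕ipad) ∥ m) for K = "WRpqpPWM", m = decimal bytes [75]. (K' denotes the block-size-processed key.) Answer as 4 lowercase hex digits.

Key "WRpqpPWM" = 57 52 70 71 70 50 57 4d is 8 bytes > B = 4, so hash it first: H(key) = 02 ee, then zero-pad to 4 bytes: K' = 02 ee 00 00.
K' ⊕ ipad = 34 d8 36 36.
Inner input = 34 d8 36 36 ∥ 4b.
Inner hash: sum = 52+216+54+54+75 = 451 → 01 c3.

01c3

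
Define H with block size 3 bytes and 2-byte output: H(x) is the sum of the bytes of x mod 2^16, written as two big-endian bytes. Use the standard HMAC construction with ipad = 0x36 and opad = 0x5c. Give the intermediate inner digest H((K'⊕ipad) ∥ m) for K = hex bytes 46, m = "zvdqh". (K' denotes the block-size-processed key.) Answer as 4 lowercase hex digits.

Key hex bytes 46 is 1 byte ≤ B = 3; zero-pad to 3 bytes: K' = 46 00 00.
K' ⊕ ipad = 70 36 36.
Inner input = 70 36 36 ∥ 7a 76 64 71 68.
Inner hash: sum = 112+54+54+122+118+100+113+104 = 777 → 03 09.

0309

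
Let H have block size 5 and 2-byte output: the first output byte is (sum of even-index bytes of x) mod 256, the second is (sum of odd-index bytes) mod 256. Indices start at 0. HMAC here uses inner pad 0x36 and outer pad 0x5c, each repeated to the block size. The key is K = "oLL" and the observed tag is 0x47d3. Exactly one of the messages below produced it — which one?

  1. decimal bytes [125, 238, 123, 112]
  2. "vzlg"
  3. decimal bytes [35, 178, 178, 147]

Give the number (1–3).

1

Key "oLL" = 6f 4c 4c is 3 bytes ≤ B = 5; zero-pad to 5 bytes: K' = 6f 4c 4c 00 00.
K' ⊕ ipad = 59 7a 7a 36 36; K' ⊕ opad = 33 10 10 5c 5c.
m1: inner = H(59 7a 7a 36 36 7d ee 7b 70) = 67 a8; tag = H(33 10 10 5c 5c 67 a8) = 47d3 ← matches
m2: inner = H(59 7a 7a 36 36 76 7a 6c 67) = ea 92; tag = H(33 10 10 5c 5c ea 92) = 3156
m3: inner = H(59 7a 7a 36 36 23 b2 b2 93) = 4e 85; tag = H(33 10 10 5c 5c 4e 85) = 24ba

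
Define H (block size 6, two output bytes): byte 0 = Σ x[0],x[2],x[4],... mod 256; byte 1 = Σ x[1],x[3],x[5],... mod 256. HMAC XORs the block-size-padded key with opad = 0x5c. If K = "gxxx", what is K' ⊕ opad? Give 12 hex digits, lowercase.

3b2424245c5c

Key "gxxx" = 67 78 78 78 is 4 bytes ≤ B = 6; zero-pad to 6 bytes: K' = 67 78 78 78 00 00.
XOR each byte with 0x5c: 67⊕5c=3b, 78⊕5c=24, 78⊕5c=24, 78⊕5c=24, 00⊕5c=5c, 00⊕5c=5c.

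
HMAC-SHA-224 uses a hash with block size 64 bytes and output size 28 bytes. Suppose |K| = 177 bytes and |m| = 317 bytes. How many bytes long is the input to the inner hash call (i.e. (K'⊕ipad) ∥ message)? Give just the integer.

Key is 177 > 64 bytes, so it is hashed to 28 bytes then zero-padded to 64: |K'| = 64.
Inner input = (K'⊕ipad) ∥ m → 64 + 317 = 381 bytes.

381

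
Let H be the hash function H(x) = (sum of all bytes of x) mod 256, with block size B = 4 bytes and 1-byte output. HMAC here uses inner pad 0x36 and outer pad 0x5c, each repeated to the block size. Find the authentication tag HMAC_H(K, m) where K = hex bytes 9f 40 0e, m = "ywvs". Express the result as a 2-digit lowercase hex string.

Key hex bytes 9f 40 0e is 3 bytes ≤ B = 4; zero-pad to 4 bytes: K' = 9f 40 0e 00.
K' ⊕ ipad = a9 76 38 36.  K' ⊕ opad = c3 1c 52 5c.
Inner input = (K'⊕ipad) ∥ m = a9 76 38 36 ∥ 79 77 76 73.
Inner hash: sum = 169+118+56+54+121+119+118+115 = 870; mod 256 = 102 → 66.
Outer input = (K'⊕opad) ∥ inner = c3 1c 52 5c ∥ 66.
Outer hash (tag): sum = 195+28+82+92+102 = 499; mod 256 = 243 → f3.

f3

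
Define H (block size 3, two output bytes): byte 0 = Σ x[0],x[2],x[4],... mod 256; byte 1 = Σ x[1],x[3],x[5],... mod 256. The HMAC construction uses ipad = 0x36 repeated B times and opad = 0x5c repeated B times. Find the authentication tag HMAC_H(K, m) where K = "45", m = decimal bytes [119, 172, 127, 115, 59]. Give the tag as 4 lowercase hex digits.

Key "45" = 34 35 is 2 bytes ≤ B = 3; zero-pad to 3 bytes: K' = 34 35 00.
K' ⊕ ipad = 02 03 36.  K' ⊕ opad = 68 69 5c.
Inner input = (K'⊕ipad) ∥ m = 02 03 36 ∥ 77 ac 7f 73 3b.
Inner hash: even-index sum = 343 mod 256 = 87; odd-index sum = 308 mod 256 = 52 → 57 34.
Outer input = (K'⊕opad) ∥ inner = 68 69 5c ∥ 57 34.
Outer hash (tag): even-index sum = 248 mod 256 = 248; odd-index sum = 192 mod 256 = 192 → f8 c0.

f8c0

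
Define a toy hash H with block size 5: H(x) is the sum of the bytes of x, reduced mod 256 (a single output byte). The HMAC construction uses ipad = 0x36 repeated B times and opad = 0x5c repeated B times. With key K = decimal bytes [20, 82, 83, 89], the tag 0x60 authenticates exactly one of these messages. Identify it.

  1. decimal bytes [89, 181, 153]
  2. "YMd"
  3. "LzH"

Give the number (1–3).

2

Key decimal bytes [20, 82, 83, 89] = 14 52 53 59 is 4 bytes ≤ B = 5; zero-pad to 5 bytes: K' = 14 52 53 59 00.
K' ⊕ ipad = 22 64 65 6f 36; K' ⊕ opad = 48 0e 0f 05 5c.
m1: inner = H(22 64 65 6f 36 59 b5 99) = 37; tag = H(48 0e 0f 05 5c 37) = fd
m2: inner = H(22 64 65 6f 36 59 4d 64) = 9a; tag = H(48 0e 0f 05 5c 9a) = 60 ← matches
m3: inner = H(22 64 65 6f 36 4c 7a 48) = 9e; tag = H(48 0e 0f 05 5c 9e) = 64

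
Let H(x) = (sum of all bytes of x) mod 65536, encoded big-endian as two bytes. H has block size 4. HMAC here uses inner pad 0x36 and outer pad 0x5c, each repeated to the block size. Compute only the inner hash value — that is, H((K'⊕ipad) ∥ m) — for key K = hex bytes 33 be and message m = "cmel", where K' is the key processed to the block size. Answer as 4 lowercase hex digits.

029a

Key hex bytes 33 be is 2 bytes ≤ B = 4; zero-pad to 4 bytes: K' = 33 be 00 00.
K' ⊕ ipad = 05 88 36 36.
Inner input = 05 88 36 36 ∥ 63 6d 65 6c.
Inner hash: sum = 5+136+54+54+99+109+101+108 = 666 → 02 9a.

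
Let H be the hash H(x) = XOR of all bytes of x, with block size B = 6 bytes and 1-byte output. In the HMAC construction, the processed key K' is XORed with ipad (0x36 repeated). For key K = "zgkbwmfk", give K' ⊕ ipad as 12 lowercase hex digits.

Key "zgkbwmfk" = 7a 67 6b 62 77 6d 66 6b is 8 bytes > B = 6, so hash it first: H(key) = 03, then zero-pad to 6 bytes: K' = 03 00 00 00 00 00.
XOR each byte with 0x36: 03⊕36=35, 00⊕36=36, 00⊕36=36, 00⊕36=36, 00⊕36=36, 00⊕36=36.

353636363636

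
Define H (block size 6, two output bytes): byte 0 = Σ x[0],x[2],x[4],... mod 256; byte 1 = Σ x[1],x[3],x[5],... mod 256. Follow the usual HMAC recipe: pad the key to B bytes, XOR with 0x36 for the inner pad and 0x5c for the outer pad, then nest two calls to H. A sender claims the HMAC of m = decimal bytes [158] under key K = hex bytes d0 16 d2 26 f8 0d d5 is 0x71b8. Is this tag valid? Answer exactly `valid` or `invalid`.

invalid

Key hex bytes d0 16 d2 26 f8 0d d5 is 7 bytes > B = 6, so hash it first: H(key) = 6f 49, then zero-pad to 6 bytes: K' = 6f 49 00 00 00 00.
K' ⊕ ipad = 59 7f 36 36 36 36; K' ⊕ opad = 33 15 5c 5c 5c 5c.
Inner hash: even-index sum = 355 mod 256 = 99; odd-index sum = 235 mod 256 = 235 → 63 eb.
Outer hash (recomputed tag): even-index sum = 334 mod 256 = 78; odd-index sum = 440 mod 256 = 184 → 4e b8.
Recomputed tag = 4eb8; claimed = 71b8 → mismatch.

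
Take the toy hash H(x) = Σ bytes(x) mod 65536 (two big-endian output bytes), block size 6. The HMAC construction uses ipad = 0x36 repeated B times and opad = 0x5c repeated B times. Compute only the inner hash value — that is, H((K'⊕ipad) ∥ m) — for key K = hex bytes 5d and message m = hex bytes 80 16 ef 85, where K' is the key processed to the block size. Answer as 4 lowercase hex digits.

0383

Key hex bytes 5d is 1 byte ≤ B = 6; zero-pad to 6 bytes: K' = 5d 00 00 00 00 00.
K' ⊕ ipad = 6b 36 36 36 36 36.
Inner input = 6b 36 36 36 36 36 ∥ 80 16 ef 85.
Inner hash: sum = 107+54+54+54+54+54+128+22+239+133 = 899 → 03 83.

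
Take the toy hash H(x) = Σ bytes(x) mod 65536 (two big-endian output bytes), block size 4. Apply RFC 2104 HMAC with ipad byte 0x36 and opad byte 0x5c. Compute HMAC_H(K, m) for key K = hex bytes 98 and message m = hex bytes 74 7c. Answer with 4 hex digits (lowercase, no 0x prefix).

Key hex bytes 98 is 1 byte ≤ B = 4; zero-pad to 4 bytes: K' = 98 00 00 00.
K' ⊕ ipad = ae 36 36 36.  K' ⊕ opad = c4 5c 5c 5c.
Inner input = (K'⊕ipad) ∥ m = ae 36 36 36 ∥ 74 7c.
Inner hash: sum = 174+54+54+54+116+124 = 576 → 02 40.
Outer input = (K'⊕opad) ∥ inner = c4 5c 5c 5c ∥ 02 40.
Outer hash (tag): sum = 196+92+92+92+2+64 = 538 → 02 1a.

021a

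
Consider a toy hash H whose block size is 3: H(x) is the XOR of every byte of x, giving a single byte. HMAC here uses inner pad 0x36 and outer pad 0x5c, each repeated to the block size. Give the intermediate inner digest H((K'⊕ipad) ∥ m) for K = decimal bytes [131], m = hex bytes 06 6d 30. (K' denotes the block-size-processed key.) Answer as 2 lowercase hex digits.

ee

Key decimal bytes [131] = 83 is 1 byte ≤ B = 3; zero-pad to 3 bytes: K' = 83 00 00.
K' ⊕ ipad = b5 36 36.
Inner input = b5 36 36 ∥ 06 6d 30.
Inner hash: XOR b5⊕36⊕36⊕06⊕6d⊕30 = ee.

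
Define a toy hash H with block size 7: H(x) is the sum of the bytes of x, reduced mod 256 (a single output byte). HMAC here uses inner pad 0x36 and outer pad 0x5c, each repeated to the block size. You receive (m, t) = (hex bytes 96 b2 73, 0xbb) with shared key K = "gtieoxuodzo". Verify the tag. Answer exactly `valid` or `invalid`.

valid

Key "gtieoxuodzo" = 67 74 69 65 6f 78 75 6f 64 7a 6f is 11 bytes > B = 7, so hash it first: H(key) = c1, then zero-pad to 7 bytes: K' = c1 00 00 00 00 00 00.
K' ⊕ ipad = f7 36 36 36 36 36 36; K' ⊕ opad = 9d 5c 5c 5c 5c 5c 5c.
Inner hash: sum = 247+54+54+54+54+54+54+150+178+115 = 1014; mod 256 = 246 → f6.
Outer hash (recomputed tag): sum = 157+92+92+92+92+92+92+246 = 955; mod 256 = 187 → bb.
Recomputed tag = bb; claimed = bb → match.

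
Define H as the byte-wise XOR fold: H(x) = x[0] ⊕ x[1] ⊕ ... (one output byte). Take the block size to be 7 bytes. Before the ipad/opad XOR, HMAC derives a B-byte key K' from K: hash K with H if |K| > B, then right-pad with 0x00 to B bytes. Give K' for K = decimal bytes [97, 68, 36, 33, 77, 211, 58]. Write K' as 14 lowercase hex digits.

614424214dd33a

Key decimal bytes [97, 68, 36, 33, 77, 211, 58] = 61 44 24 21 4d d3 3a is exactly B = 7 bytes: K' = 61 44 24 21 4d d3 3a.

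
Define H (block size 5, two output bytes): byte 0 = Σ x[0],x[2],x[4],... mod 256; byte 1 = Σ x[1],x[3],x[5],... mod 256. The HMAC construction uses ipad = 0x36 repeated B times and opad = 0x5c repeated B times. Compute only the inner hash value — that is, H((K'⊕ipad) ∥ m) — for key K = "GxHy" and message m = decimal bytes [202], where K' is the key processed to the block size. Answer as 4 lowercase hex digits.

Key "GxHy" = 47 78 48 79 is 4 bytes ≤ B = 5; zero-pad to 5 bytes: K' = 47 78 48 79 00.
K' ⊕ ipad = 71 4e 7e 4f 36.
Inner input = 71 4e 7e 4f 36 ∥ ca.
Inner hash: even-index sum = 293 mod 256 = 37; odd-index sum = 359 mod 256 = 103 → 25 67.

2567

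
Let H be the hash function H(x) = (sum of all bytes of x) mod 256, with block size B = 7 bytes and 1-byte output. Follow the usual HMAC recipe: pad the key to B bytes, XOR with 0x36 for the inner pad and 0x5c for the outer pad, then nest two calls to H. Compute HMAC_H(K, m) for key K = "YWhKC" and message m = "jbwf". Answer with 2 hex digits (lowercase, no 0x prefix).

Key "YWhKC" = 59 57 68 4b 43 is 5 bytes ≤ B = 7; zero-pad to 7 bytes: K' = 59 57 68 4b 43 00 00.
K' ⊕ ipad = 6f 61 5e 7d 75 36 36.  K' ⊕ opad = 05 0b 34 17 1f 5c 5c.
Inner input = (K'⊕ipad) ∥ m = 6f 61 5e 7d 75 36 36 ∥ 6a 62 77 66.
Inner hash: sum = 111+97+94+125+117+54+54+106+98+119+102 = 1077; mod 256 = 53 → 35.
Outer input = (K'⊕opad) ∥ inner = 05 0b 34 17 1f 5c 5c ∥ 35.
Outer hash (tag): sum = 5+11+52+23+31+92+92+53 = 359; mod 256 = 103 → 67.

67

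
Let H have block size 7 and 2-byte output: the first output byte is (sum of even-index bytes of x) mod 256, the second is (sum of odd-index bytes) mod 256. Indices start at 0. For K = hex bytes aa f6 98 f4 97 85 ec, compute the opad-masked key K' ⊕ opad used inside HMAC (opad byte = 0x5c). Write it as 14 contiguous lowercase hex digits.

Key hex bytes aa f6 98 f4 97 85 ec is exactly B = 7 bytes: K' = aa f6 98 f4 97 85 ec.
XOR each byte with 0x5c: aa⊕5c=f6, f6⊕5c=aa, 98⊕5c=c4, f4⊕5c=a8, 97⊕5c=cb, 85⊕5c=d9, ec⊕5c=b0.

f6aac4a8cbd9b0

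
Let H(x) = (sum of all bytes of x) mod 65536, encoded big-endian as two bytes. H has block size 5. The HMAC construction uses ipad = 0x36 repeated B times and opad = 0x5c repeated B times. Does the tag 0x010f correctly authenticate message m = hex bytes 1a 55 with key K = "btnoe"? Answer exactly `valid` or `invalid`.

valid

Key "btnoe" = 62 74 6e 6f 65 is exactly B = 5 bytes: K' = 62 74 6e 6f 65.
K' ⊕ ipad = 54 42 58 59 53; K' ⊕ opad = 3e 28 32 33 39.
Inner hash: sum = 84+66+88+89+83+26+85 = 521 → 02 09.
Outer hash (recomputed tag): sum = 62+40+50+51+57+2+9 = 271 → 01 0f.
Recomputed tag = 010f; claimed = 010f → match.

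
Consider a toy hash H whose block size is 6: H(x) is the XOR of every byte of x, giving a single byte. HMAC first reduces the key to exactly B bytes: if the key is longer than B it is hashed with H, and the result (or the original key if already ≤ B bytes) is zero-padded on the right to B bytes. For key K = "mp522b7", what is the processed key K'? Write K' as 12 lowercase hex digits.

|K| = 7 > B = 6, so first hash the key.
H(K): XOR 6d⊕70⊕35⊕32⊕32⊕62⊕37 = 7d.
Zero-pad H(K) = 7d to 6 bytes: K' = 7d 00 00 00 00 00.

7d0000000000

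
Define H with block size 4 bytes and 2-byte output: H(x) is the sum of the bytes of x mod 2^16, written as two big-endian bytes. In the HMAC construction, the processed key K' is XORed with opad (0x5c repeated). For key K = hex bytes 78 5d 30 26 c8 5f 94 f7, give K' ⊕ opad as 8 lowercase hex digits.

5f815c5c

Key hex bytes 78 5d 30 26 c8 5f 94 f7 is 8 bytes > B = 4, so hash it first: H(key) = 03 dd, then zero-pad to 4 bytes: K' = 03 dd 00 00.
XOR each byte with 0x5c: 03⊕5c=5f, dd⊕5c=81, 00⊕5c=5c, 00⊕5c=5c.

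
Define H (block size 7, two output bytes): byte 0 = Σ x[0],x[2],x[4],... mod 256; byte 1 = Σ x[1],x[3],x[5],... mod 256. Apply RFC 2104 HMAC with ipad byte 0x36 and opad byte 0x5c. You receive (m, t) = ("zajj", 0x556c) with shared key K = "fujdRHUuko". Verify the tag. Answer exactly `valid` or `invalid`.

Key "fujdRHUuko" = 66 75 6a 64 52 48 55 75 6b 6f is 10 bytes > B = 7, so hash it first: H(key) = e2 05, then zero-pad to 7 bytes: K' = e2 05 00 00 00 00 00.
K' ⊕ ipad = d4 33 36 36 36 36 36; K' ⊕ opad = be 59 5c 5c 5c 5c 5c.
Inner hash: even-index sum = 577 mod 256 = 65; odd-index sum = 387 mod 256 = 131 → 41 83.
Outer hash (recomputed tag): even-index sum = 597 mod 256 = 85; odd-index sum = 338 mod 256 = 82 → 55 52.
Recomputed tag = 5552; claimed = 556c → mismatch.

invalid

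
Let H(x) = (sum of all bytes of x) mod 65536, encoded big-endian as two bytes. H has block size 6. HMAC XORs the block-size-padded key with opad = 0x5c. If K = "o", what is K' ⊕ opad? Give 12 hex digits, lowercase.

335c5c5c5c5c

Key "o" = 6f is 1 byte ≤ B = 6; zero-pad to 6 bytes: K' = 6f 00 00 00 00 00.
XOR each byte with 0x5c: 6f⊕5c=33, 00⊕5c=5c, 00⊕5c=5c, 00⊕5c=5c, 00⊕5c=5c, 00⊕5c=5c.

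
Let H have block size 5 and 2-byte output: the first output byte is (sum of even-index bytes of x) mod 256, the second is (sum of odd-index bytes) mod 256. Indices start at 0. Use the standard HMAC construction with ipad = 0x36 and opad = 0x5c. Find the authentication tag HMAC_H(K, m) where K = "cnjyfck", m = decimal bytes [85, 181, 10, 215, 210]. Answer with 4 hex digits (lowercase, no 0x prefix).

Key "cnjyfck" = 63 6e 6a 79 66 63 6b is 7 bytes > B = 5, so hash it first: H(key) = 9e 4a, then zero-pad to 5 bytes: K' = 9e 4a 00 00 00.
K' ⊕ ipad = a8 7c 36 36 36.  K' ⊕ opad = c2 16 5c 5c 5c.
Inner input = (K'⊕ipad) ∥ m = a8 7c 36 36 36 ∥ 55 b5 0a d7 d2.
Inner hash: even-index sum = 672 mod 256 = 160; odd-index sum = 483 mod 256 = 227 → a0 e3.
Outer input = (K'⊕opad) ∥ inner = c2 16 5c 5c 5c ∥ a0 e3.
Outer hash (tag): even-index sum = 605 mod 256 = 93; odd-index sum = 274 mod 256 = 18 → 5d 12.

5d12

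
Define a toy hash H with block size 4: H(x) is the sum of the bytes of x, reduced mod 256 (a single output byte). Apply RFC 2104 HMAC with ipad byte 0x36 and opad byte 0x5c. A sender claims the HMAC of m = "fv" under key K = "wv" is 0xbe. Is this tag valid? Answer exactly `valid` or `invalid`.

Key "wv" = 77 76 is 2 bytes ≤ B = 4; zero-pad to 4 bytes: K' = 77 76 00 00.
K' ⊕ ipad = 41 40 36 36; K' ⊕ opad = 2b 2a 5c 5c.
Inner hash: sum = 65+64+54+54+102+118 = 457; mod 256 = 201 → c9.
Outer hash (recomputed tag): sum = 43+42+92+92+201 = 470; mod 256 = 214 → d6.
Recomputed tag = d6; claimed = be → mismatch.

invalid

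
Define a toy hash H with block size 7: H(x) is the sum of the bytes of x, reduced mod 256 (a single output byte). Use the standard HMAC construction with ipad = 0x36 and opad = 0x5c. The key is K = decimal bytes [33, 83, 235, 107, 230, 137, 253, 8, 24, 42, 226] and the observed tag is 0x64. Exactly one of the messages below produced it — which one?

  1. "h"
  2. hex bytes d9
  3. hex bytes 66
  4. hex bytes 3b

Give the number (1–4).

3

Key decimal bytes [33, 83, 235, 107, 230, 137, 253, 8, 24, 42, 226] = 21 53 eb 6b e6 89 fd 08 18 2a e2 is 11 bytes > B = 7, so hash it first: H(key) = 62, then zero-pad to 7 bytes: K' = 62 00 00 00 00 00 00.
K' ⊕ ipad = 54 36 36 36 36 36 36; K' ⊕ opad = 3e 5c 5c 5c 5c 5c 5c.
m1: inner = H(54 36 36 36 36 36 36 68) = 00; tag = H(3e 5c 5c 5c 5c 5c 5c 00) = 66
m2: inner = H(54 36 36 36 36 36 36 d9) = 71; tag = H(3e 5c 5c 5c 5c 5c 5c 71) = d7
m3: inner = H(54 36 36 36 36 36 36 66) = fe; tag = H(3e 5c 5c 5c 5c 5c 5c fe) = 64 ← matches
m4: inner = H(54 36 36 36 36 36 36 3b) = d3; tag = H(3e 5c 5c 5c 5c 5c 5c d3) = 39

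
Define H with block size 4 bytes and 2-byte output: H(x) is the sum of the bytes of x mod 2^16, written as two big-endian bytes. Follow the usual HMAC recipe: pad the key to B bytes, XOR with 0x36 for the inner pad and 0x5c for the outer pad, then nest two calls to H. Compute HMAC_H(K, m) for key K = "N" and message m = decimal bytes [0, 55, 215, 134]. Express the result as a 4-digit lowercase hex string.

Key "N" = 4e is 1 byte ≤ B = 4; zero-pad to 4 bytes: K' = 4e 00 00 00.
K' ⊕ ipad = 78 36 36 36.  K' ⊕ opad = 12 5c 5c 5c.
Inner input = (K'⊕ipad) ∥ m = 78 36 36 36 ∥ 00 37 d7 86.
Inner hash: sum = 120+54+54+54+0+55+215+134 = 686 → 02 ae.
Outer input = (K'⊕opad) ∥ inner = 12 5c 5c 5c ∥ 02 ae.
Outer hash (tag): sum = 18+92+92+92+2+174 = 470 → 01 d6.

01d6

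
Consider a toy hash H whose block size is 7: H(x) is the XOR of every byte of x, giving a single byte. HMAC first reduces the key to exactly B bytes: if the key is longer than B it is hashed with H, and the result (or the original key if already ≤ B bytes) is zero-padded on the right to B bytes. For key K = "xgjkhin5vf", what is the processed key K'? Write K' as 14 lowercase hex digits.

54000000000000

|K| = 10 > B = 7, so first hash the key.
H(K): XOR 78⊕67⊕6a⊕6b⊕68⊕69⊕6e⊕35⊕76⊕66 = 54.
Zero-pad H(K) = 54 to 7 bytes: K' = 54 00 00 00 00 00 00.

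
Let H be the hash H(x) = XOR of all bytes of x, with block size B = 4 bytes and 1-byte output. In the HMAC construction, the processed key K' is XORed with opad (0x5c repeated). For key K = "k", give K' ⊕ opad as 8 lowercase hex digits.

Key "k" = 6b is 1 byte ≤ B = 4; zero-pad to 4 bytes: K' = 6b 00 00 00.
XOR each byte with 0x5c: 6b⊕5c=37, 00⊕5c=5c, 00⊕5c=5c, 00⊕5c=5c.

375c5c5c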